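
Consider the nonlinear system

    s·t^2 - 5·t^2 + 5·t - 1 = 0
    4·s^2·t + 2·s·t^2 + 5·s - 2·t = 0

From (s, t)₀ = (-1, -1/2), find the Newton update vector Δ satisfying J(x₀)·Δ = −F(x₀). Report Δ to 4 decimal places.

(0.4976, 0.4432)

At (-1, -1/2): F = (-5.0000, -6.5000).
Jacobian J = [[t^2, 2·s·t - 10·t + 5], [8·s·t + 2·t^2 + 5, 4·s^2 + 4·s·t - 2]].
At the point, J = [[0.2500, 11.0000], [9.5000, 4.0000]] (det J = -103.5000).
Solving J·Δ = −F gives Δ = (0.4976, 0.4432).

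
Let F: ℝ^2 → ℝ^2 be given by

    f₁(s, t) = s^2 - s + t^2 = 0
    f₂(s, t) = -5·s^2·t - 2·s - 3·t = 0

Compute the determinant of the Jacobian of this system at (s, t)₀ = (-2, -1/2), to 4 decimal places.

J = [[2·s - 1, 2·t], [-10·s·t - 2, -5·s^2 - 3]].
At the point, J = [[-5.0000, -1.0000], [-12.0000, -23.0000]].
det J = 103.0000.

103.0000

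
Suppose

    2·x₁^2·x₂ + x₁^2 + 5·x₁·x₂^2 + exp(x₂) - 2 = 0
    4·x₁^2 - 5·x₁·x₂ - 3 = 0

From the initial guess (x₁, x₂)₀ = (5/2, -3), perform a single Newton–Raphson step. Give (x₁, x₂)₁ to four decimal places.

(1.0925, -2.1809)

At (5/2, -3): F = (79.299787, 59.5000).
Jacobian J = [[4·x₁·x₂ + 2·x₁ + 5·x₂^2, 2·x₁^2 + 10·x₁·x₂ + exp(x₂)], [8·x₁ - 5·x₂, -5·x₁]].
At the point, J = [[20.0000, -62.450213], [35.0000, -12.5000]] (det J = 1935.757453).
Solving J·Δ = −F gives Δ = (-1.4075, 0.8191).
Then the next iterate is (x₁, x₂)₁ = (1.0925, -2.1809).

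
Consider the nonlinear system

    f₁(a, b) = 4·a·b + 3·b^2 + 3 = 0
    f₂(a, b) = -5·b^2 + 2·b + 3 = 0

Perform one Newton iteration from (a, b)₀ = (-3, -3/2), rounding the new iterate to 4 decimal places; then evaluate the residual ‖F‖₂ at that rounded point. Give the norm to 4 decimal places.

At (-3, -3/2): F = (27.7500, -11.2500).
Jacobian J = [[4·b, 4·a + 6·b], [0, -10·b + 2]].
At the point, J = [[-6.0000, -21.0000], [0.0000, 17.0000]] (det J = -102.0000).
Solving J·Δ = −F gives Δ = (2.3088, 0.6618).
Then the next iterate is (a, b)₁ = (-0.6912, -0.8382).
Re-evaluating at (-0.6912, -0.8382): F = (7.425193, -2.189296), so ‖F‖₂ = 7.7412.

7.7412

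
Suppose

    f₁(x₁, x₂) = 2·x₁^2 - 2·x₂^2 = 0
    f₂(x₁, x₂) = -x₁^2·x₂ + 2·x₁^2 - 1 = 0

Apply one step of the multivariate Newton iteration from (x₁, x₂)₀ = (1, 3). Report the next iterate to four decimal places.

(0.7143, 1.5714)

At (1, 3): F = (-16.0000, -2.0000).
Jacobian J = [[4·x₁, -4·x₂], [-2·x₁·x₂ + 4·x₁, -x₁^2]].
At the point, J = [[4.0000, -12.0000], [-2.0000, -1.0000]] (det J = -28.0000).
Solving J·Δ = −F gives Δ = (-0.2857, -1.4286).
Then the next iterate is (x₁, x₂)₁ = (0.7143, 1.5714).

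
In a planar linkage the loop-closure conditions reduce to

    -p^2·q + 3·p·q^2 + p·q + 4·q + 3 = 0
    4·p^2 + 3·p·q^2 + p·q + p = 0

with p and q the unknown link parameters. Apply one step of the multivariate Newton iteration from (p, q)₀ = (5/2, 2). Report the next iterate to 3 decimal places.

(1.637, 1.007)

At (5/2, 2): F = (33.500, 62.500).
Jacobian J = [[-2·p·q + 3·q^2 + q, -p^2 + 6·p·q + p + 4], [8·p + 3·q^2 + q + 1, 6·p·q + p]].
At the point, J = [[4.000, 30.250], [35.000, 32.500]] (det J = -928.750).
Solving J·Δ = −F gives Δ = (-0.863, -0.993).
Then the next iterate is (p, q)₁ = (1.637, 1.007).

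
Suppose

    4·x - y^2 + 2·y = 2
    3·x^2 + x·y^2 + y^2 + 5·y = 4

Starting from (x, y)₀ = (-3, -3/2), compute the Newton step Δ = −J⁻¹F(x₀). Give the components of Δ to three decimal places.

(2.173, 2.112)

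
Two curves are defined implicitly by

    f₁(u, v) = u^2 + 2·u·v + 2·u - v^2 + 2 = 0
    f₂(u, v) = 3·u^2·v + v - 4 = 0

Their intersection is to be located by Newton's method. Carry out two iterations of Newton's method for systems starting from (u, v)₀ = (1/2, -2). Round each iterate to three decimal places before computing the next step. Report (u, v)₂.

At (1/2, -2): F = (-2.750, -7.500).
Jacobian J = [[2·u + 2·v + 2, 2·u - 2·v], [6·u·v, 3·u^2 + 1]].
At the point, J = [[-1.000, 5.000], [-6.000, 1.750]] (det J = 28.250).
Solving J·Δ = −F gives Δ = (-1.157, 0.319).
Then the next iterate is (u, v)₁ = (-0.657, -1.681).
Round to (-0.657, -1.681) and repeat: F = (0.50072, -7.85781), J = [[-2.676, 2.048], [6.62650, 2.29495]].
Δ = (0.875, 0.898), so (u, v)₂ = (0.218, -0.783).

(0.218, -0.783)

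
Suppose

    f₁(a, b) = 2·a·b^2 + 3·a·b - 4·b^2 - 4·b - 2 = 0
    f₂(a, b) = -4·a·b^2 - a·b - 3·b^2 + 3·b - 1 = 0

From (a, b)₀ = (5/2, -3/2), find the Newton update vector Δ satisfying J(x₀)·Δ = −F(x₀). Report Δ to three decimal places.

(48.533, 10.000)

At (5/2, -3/2): F = (-5.000, -31.000).
Jacobian J = [[2·b^2 + 3·b, 4·a·b + 3·a - 8·b - 4], [-4·b^2 - b, -8·a·b - a - 6·b + 3]].
At the point, J = [[0.000, 0.500], [-7.500, 39.500]] (det J = 3.750).
Solving J·Δ = −F gives Δ = (48.533, 10.000).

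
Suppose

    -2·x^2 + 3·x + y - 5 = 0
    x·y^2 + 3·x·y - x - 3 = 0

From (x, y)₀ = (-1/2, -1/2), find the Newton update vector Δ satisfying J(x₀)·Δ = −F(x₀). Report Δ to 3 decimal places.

At (-1/2, -1/2): F = (-7.500, -1.875).
Jacobian J = [[-4·x + 3, 1], [y^2 + 3·y - 1, 2·x·y + 3·x]].
At the point, J = [[5.000, 1.000], [-2.250, -1.000]] (det J = -2.750).
Solving J·Δ = −F gives Δ = (3.409, -9.545).

(3.409, -9.545)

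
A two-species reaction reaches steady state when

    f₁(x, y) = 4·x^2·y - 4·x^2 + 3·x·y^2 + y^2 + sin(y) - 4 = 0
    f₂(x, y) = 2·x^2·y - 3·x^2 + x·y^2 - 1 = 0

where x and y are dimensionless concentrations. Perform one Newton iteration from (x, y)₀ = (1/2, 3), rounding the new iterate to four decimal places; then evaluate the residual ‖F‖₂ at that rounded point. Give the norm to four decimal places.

At (1/2, 3): F = (20.641120, 4.2500).
Jacobian J = [[8·x·y - 8·x + 3·y^2, 4·x^2 + 6·x·y + 2·y + cos(y)], [4·x·y - 6·x + y^2, 2·x^2 + 2·x·y]].
At the point, J = [[35.0000, 15.010008], [12.0000, 3.5000]] (det J = -57.620090).
Solving J·Δ = −F gives Δ = (0.1467, -1.7172).
Then the next iterate is (x, y)₁ = (0.6467, 1.2828).
Re-evaluating at (0.6467, 1.2828): F = (2.270064, -0.117481), so ‖F‖₂ = 2.2731.

2.2731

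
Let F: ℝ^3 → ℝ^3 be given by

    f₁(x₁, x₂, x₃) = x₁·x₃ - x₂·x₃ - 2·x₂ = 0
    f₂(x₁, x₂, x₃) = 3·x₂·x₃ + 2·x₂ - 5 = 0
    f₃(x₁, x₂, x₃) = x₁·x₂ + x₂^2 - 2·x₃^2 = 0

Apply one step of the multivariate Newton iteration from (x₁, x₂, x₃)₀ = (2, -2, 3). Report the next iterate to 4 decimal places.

(1.4653, -0.4554, 1.3317)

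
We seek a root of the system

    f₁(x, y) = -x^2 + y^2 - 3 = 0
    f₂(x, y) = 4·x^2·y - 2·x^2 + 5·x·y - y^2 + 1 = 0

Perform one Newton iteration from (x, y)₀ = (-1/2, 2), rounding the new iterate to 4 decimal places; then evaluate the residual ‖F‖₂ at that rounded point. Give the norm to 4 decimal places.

3.8294

At (-1/2, 2): F = (0.7500, -6.5000).
Jacobian J = [[-2·x, 2·y], [8·x·y - 4·x + 5·y, 4·x^2 + 5·x - 2·y]].
At the point, J = [[1.0000, 4.0000], [4.0000, -5.5000]] (det J = -21.5000).
Solving J·Δ = −F gives Δ = (1.0174, -0.4419).
Then the next iterate is (x, y)₁ = (0.5174, 1.5581).
Re-evaluating at (0.5174, 1.5581): F = (-0.840027, 3.736154), so ‖F‖₂ = 3.8294.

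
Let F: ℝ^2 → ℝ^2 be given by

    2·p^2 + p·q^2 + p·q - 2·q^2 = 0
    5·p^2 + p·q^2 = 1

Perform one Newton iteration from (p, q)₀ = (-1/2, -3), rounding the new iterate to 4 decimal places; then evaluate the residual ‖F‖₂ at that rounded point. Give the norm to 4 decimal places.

At (-1/2, -3): F = (-20.5000, -4.2500).
Jacobian J = [[4·p + q^2 + q, 2·p·q + p - 4·q], [10·p + q^2, 2·p·q]].
At the point, J = [[4.0000, 14.5000], [4.0000, 3.0000]] (det J = -46.0000).
Solving J·Δ = −F gives Δ = (0.0027, 1.4130).
Then the next iterate is (p, q)₁ = (-0.4973, -1.5870).
Re-evaluating at (-0.4973, -1.5870): F = (-5.005793, -1.015948), so ‖F‖₂ = 5.1078.

5.1078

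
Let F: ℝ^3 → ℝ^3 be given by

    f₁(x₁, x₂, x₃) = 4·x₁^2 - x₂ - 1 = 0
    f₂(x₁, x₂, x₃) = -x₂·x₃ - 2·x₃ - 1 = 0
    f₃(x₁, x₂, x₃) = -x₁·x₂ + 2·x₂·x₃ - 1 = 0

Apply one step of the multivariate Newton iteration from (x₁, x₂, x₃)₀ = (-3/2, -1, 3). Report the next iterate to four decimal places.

At (-3/2, -1, 3): F = (9.0000, -4.0000, -8.5000).
Jacobian J = [[8·x₁, -1, 0], [0, -x₃, -x₂ - 2], [-x₂, -x₁ + 2·x₃, 2·x₂]].
At the point, J = [[-12.0000, -1.0000, 0.0000], [0.0000, -3.0000, -1.0000], [1.0000, 7.5000, -2.0000]] (det J = -161.0000).
Solving J·Δ = −F gives Δ = (0.7516, -0.0186, -3.9441).
Then the next iterate is (x₁, x₂, x₃)₁ = (-0.7484, -1.0186, -0.9441).

(-0.7484, -1.0186, -0.9441)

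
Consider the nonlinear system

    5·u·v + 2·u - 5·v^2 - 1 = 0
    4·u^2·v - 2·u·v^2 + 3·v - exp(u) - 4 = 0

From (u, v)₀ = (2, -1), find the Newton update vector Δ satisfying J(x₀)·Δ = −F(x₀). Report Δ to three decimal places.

At (2, -1): F = (-12.000, -34.38906).
Jacobian J = [[5·v + 2, 5·u - 10·v], [8·u·v - 2·v^2 - exp(u), 4·u^2 - 4·u·v + 3]].
At the point, J = [[-3.000, 20.000], [-25.38906, 27.000]] (det J = 426.78112).
Solving J·Δ = −F gives Δ = (-0.852, 0.472).

(-0.852, 0.472)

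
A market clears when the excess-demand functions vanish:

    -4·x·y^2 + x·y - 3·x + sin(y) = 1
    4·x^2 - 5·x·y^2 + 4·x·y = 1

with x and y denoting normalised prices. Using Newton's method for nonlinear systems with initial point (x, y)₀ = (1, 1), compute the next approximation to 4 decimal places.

At (1, 1): F = (-6.158529, 2.0000).
Jacobian J = [[-4·y^2 + y - 3, -8·x·y + x + cos(y)], [8·x - 5·y^2 + 4·y, -10·x·y + 4·x]].
At the point, J = [[-6.0000, -6.459698], [7.0000, -6.0000]] (det J = 81.217884).
Solving J·Δ = −F gives Δ = (-0.6140, -0.3830).
Then the next iterate is (x, y)₁ = (0.3860, 0.6170).

(0.3860, 0.6170)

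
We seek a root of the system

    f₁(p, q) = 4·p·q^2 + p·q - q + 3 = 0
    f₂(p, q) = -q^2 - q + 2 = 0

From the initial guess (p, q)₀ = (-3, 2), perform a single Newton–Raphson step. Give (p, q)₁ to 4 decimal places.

(-2.3667, 1.2000)

At (-3, 2): F = (-53.0000, -4.0000).
Jacobian J = [[4·q^2 + q, 8·p·q + p - 1], [0, -2·q - 1]].
At the point, J = [[18.0000, -52.0000], [0.0000, -5.0000]] (det J = -90.0000).
Solving J·Δ = −F gives Δ = (0.6333, -0.8000).
Then the next iterate is (p, q)₁ = (-2.3667, 1.2000).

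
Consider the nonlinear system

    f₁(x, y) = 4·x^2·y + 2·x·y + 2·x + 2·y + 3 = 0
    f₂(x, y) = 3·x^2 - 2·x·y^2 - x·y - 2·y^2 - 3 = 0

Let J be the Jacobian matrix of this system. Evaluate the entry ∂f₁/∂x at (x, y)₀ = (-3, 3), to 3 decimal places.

-64.000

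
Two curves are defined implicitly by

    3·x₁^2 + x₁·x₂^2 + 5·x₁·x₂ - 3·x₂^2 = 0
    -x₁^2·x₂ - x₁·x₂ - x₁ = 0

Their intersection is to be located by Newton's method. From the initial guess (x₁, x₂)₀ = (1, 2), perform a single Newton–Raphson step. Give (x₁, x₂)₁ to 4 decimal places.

At (1, 2): F = (5.0000, -5.0000).
Jacobian J = [[6·x₁ + x₂^2 + 5·x₂, 2·x₁·x₂ + 5·x₁ - 6·x₂], [-2·x₁·x₂ - x₂ - 1, -x₁^2 - x₁]].
At the point, J = [[20.0000, -3.0000], [-7.0000, -2.0000]] (det J = -61.0000).
Solving J·Δ = −F gives Δ = (-0.4098, -1.0656).
Then the next iterate is (x₁, x₂)₁ = (0.5902, 0.9344).

(0.5902, 0.9344)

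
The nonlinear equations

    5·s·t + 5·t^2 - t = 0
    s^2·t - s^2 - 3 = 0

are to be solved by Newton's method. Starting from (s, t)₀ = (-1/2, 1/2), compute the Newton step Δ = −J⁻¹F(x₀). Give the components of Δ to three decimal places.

At (-1/2, 1/2): F = (-0.500, -3.125).
Jacobian J = [[5·t, 5·s + 10·t - 1], [2·s·t - 2·s, s^2]].
At the point, J = [[2.500, 1.500], [0.500, 0.250]] (det J = -0.125).
Solving J·Δ = −F gives Δ = (36.500, -60.500).

(36.500, -60.500)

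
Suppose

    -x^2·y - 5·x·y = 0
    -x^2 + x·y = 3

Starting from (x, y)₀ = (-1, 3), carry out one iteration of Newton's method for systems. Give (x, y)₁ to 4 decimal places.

At (-1, 3): F = (12.0000, -7.0000).
Jacobian J = [[-2·x·y - 5·y, -x^2 - 5·x], [-2·x + y, x]].
At the point, J = [[-9.0000, 4.0000], [5.0000, -1.0000]] (det J = -11.0000).
Solving J·Δ = −F gives Δ = (1.4545, 0.2727).
Then the next iterate is (x, y)₁ = (0.4545, 3.2727).

(0.4545, 3.2727)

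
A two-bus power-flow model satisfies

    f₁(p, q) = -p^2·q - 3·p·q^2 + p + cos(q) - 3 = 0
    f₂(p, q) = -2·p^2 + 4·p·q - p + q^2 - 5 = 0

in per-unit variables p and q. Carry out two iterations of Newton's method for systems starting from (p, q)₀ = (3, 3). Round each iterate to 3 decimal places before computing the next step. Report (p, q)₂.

At (3, 3): F = (-108.98999, 19.000).
Jacobian J = [[-2·p·q - 3·q^2 + 1, -p^2 - 6·p·q - sin(q)], [-4·p + 4·q - 1, 4·p + 2·q]].
At the point, J = [[-44.000, -63.14112], [-1.000, 18.000]] (det J = -855.14112).
Solving J·Δ = −F gives Δ = (-0.891, -1.105).
Then the next iterate is (p, q)₁ = (2.109, 1.895).
Round to (2.109, 1.895) and repeat: F = (-32.35870, 3.57248), J = [[-17.76619, -29.37512], [-1.856, 12.226]].
Δ = (-1.070, -0.455), so (p, q)₂ = (1.039, 1.440).

(1.039, 1.440)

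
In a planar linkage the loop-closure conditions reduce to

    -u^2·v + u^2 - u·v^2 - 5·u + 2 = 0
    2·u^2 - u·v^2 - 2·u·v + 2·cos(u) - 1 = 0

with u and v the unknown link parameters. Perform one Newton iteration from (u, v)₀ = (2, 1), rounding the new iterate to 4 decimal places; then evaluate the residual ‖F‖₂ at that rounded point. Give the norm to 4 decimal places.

2.4829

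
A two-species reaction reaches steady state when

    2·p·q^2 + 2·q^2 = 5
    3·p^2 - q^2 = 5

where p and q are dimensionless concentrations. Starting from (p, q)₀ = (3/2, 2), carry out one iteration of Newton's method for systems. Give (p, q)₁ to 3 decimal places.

At (3/2, 2): F = (15.000, -2.250).
Jacobian J = [[2·q^2, 4·p·q + 4·q], [6·p, -2·q]].
At the point, J = [[8.000, 20.000], [9.000, -4.000]] (det J = -212.000).
Solving J·Δ = −F gives Δ = (-0.071, -0.722).
Then the next iterate is (p, q)₁ = (1.429, 1.278).

(1.429, 1.278)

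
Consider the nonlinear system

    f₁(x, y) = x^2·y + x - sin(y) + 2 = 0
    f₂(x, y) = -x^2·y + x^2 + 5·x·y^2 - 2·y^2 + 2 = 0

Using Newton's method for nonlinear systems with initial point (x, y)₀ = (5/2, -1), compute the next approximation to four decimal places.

(7.5519, 2.6983)

At (5/2, -1): F = (-0.908529, 25.0000).
Jacobian J = [[2·x·y + 1, x^2 - cos(y)], [-2·x·y + 2·x + 5·y^2, -x^2 + 10·x·y - 4·y]].
At the point, J = [[-4.0000, 5.709698], [15.0000, -27.2500]] (det J = 23.354535).
Solving J·Δ = −F gives Δ = (5.0519, 3.6983).
Then the next iterate is (x, y)₁ = (7.5519, 2.6983).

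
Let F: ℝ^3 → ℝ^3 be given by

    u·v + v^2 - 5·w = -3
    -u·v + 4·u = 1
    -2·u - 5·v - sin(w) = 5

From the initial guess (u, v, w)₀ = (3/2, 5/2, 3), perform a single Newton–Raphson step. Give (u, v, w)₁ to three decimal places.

At (3/2, 5/2, 3): F = (-2.000, 1.250, -20.64112).
Jacobian J = [[v, u + 2·v, -5], [-v + 4, -u, 0], [-2, -5, -cos(w)]].
At the point, J = [[2.500, 6.500, -5.000], [1.500, -1.500, 0.000], [-2.000, -5.000, 0.98999]] (det J = 39.13510).
Solving J·Δ = −F gives Δ = (-4.625, -3.791, -7.641).
Then the next iterate is (u, v, w)₁ = (-3.125, -1.291, -4.641).

(-3.125, -1.291, -4.641)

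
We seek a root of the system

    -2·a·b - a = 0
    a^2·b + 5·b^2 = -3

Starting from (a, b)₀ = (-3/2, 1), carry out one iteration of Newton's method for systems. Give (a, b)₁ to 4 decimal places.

(-0.6216, 0.3784)

At (-3/2, 1): F = (4.5000, 10.2500).
Jacobian J = [[-2·b - 1, -2·a], [2·a·b, a^2 + 10·b]].
At the point, J = [[-3.0000, 3.0000], [-3.0000, 12.2500]] (det J = -27.7500).
Solving J·Δ = −F gives Δ = (0.8784, -0.6216).
Then the next iterate is (a, b)₁ = (-0.6216, 0.3784).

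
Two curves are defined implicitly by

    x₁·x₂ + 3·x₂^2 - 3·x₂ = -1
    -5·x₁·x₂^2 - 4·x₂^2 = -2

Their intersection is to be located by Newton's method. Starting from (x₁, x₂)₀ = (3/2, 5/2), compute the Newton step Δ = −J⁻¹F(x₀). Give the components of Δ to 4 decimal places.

(-0.0838, -1.1697)

At (3/2, 5/2): F = (16.0000, -69.8750).
Jacobian J = [[x₂, x₁ + 6·x₂ - 3], [-5·x₂^2, -10·x₁·x₂ - 8·x₂]].
At the point, J = [[2.5000, 13.5000], [-31.2500, -57.5000]] (det J = 278.1250).
Solving J·Δ = −F gives Δ = (-0.0838, -1.1697).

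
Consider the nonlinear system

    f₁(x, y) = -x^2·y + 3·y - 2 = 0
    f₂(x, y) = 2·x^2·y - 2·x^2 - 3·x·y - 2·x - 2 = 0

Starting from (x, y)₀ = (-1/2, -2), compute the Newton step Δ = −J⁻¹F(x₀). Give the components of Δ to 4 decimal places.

(0.0040, 2.7302)

At (-1/2, -2): F = (-7.5000, -5.5000).
Jacobian J = [[-2·x·y, -x^2 + 3], [4·x·y - 4·x - 3·y - 2, 2·x^2 - 3·x]].
At the point, J = [[-2.0000, 2.7500], [10.0000, 2.0000]] (det J = -31.5000).
Solving J·Δ = −F gives Δ = (0.0040, 2.7302).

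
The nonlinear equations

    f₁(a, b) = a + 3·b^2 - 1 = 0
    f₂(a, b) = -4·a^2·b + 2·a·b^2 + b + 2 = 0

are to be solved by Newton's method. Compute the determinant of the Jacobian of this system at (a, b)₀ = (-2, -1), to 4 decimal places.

J = [[1, 6·b], [-8·a·b + 2·b^2, -4·a^2 + 4·a·b + 1]].
At the point, J = [[1.0000, -6.0000], [-14.0000, -7.0000]].
det J = -91.0000.

-91.0000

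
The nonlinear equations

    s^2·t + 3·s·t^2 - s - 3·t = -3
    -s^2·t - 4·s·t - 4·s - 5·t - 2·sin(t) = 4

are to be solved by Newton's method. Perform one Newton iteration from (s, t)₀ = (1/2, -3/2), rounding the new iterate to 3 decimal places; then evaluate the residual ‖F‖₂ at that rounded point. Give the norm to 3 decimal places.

81.858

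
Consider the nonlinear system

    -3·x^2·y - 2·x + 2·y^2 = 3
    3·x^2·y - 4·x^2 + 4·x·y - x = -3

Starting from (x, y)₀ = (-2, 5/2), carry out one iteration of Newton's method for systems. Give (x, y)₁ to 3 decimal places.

(-1.333, 3.583)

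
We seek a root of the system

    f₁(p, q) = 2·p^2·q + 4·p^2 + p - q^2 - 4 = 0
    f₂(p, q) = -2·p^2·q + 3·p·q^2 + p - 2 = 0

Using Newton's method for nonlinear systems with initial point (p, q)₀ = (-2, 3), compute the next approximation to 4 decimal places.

(-1.4194, 1.8226)

At (-2, 3): F = (25.0000, -82.0000).
Jacobian J = [[4·p·q + 8·p + 1, 2·p^2 - 2·q], [-4·p·q + 3·q^2 + 1, -2·p^2 + 6·p·q]].
At the point, J = [[-39.0000, 2.0000], [52.0000, -44.0000]] (det J = 1612.0000).
Solving J·Δ = −F gives Δ = (0.5806, -1.1774).
Then the next iterate is (p, q)₁ = (-1.4194, 1.8226).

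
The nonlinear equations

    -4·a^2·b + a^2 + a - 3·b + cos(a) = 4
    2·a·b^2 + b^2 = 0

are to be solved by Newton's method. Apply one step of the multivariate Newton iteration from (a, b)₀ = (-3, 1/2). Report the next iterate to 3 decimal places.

(-0.303, 0.520)

At (-3, 1/2): F = (-18.48999, -1.250).
Jacobian J = [[-8·a·b + 2·a - sin(a) + 1, -4·a^2 - 3], [2·b^2, 4·a·b + 2·b]].
At the point, J = [[7.14112, -39.000], [0.500, -5.000]] (det J = -16.20560).
Solving J·Δ = −F gives Δ = (2.697, 0.020).
Then the next iterate is (a, b)₁ = (-0.303, 0.520).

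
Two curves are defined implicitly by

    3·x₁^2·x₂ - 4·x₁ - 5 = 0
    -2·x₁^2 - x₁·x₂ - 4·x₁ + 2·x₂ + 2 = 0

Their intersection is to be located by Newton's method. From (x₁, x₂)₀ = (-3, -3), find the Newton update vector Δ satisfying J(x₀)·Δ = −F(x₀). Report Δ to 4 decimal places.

At (-3, -3): F = (-74.0000, -19.0000).
Jacobian J = [[6·x₁·x₂ - 4, 3·x₁^2], [-4·x₁ - x₂ - 4, -x₁ + 2]].
At the point, J = [[50.0000, 27.0000], [11.0000, 5.0000]] (det J = -47.0000).
Solving J·Δ = −F gives Δ = (3.0426, -2.8936).

(3.0426, -2.8936)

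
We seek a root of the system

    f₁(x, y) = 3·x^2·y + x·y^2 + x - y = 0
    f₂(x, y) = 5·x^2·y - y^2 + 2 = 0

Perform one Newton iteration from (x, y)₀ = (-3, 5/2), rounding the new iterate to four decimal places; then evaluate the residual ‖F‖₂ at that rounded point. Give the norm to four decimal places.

33.5456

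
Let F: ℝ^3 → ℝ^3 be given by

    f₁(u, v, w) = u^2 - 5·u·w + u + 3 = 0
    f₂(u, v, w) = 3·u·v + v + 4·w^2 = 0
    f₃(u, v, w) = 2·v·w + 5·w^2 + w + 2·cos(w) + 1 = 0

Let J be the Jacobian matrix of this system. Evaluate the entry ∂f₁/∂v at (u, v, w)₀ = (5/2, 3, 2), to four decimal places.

∂f₁/∂v = 0.
At (5/2, 3, 2) this is 0.0000.

0.0000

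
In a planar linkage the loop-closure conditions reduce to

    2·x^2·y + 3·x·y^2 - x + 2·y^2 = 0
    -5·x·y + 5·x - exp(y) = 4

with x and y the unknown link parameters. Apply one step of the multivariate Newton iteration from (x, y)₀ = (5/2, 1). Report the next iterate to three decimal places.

(2.034, 0.559)

At (5/2, 1): F = (19.500, -6.71828).
Jacobian J = [[4·x·y + 3·y^2 - 1, 2·x^2 + 6·x·y + 4·y], [-5·y + 5, -5·x - exp(y)]].
At the point, J = [[12.000, 31.500], [0.000, -15.21828]] (det J = -182.61938).
Solving J·Δ = −F gives Δ = (-0.466, -0.441).
Then the next iterate is (x, y)₁ = (2.034, 0.559).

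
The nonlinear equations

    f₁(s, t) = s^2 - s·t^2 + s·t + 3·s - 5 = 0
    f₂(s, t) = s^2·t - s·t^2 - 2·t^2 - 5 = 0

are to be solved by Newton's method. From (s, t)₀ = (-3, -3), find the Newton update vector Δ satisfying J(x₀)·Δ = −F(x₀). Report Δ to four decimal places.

(2.7083, -0.4583)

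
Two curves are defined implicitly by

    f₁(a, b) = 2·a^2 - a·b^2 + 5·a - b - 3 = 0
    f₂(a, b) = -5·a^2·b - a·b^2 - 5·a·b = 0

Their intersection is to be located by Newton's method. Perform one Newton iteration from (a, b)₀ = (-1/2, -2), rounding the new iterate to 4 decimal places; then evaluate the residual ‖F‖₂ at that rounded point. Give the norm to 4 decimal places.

0.2396

At (-1/2, -2): F = (-1.0000, -0.5000).
Jacobian J = [[4·a - b^2 + 5, -2·a·b - 1], [-10·a·b - b^2 - 5·b, -5·a^2 - 2·a·b - 5·a]].
At the point, J = [[-1.0000, -3.0000], [-4.0000, -0.7500]] (det J = -11.2500).
Solving J·Δ = −F gives Δ = (-0.0667, -0.3111).
Then the next iterate is (a, b)₁ = (-0.5667, -2.3111).
Re-evaluating at (-0.5667, -2.3111): F = (0.146746, 0.189383), so ‖F‖₂ = 0.2396.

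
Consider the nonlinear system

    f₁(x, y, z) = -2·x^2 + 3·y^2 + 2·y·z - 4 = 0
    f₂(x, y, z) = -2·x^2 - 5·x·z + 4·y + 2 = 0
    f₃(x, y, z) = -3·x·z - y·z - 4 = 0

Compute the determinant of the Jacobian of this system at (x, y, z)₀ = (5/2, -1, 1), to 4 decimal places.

571.0000

J = [[-4·x, 6·y + 2·z, 2·y], [-4·x - 5·z, 4, -5·x], [-3·z, -z, -3·x - y]].
At the point, J = [[-10.0000, -4.0000, -2.0000], [-15.0000, 4.0000, -12.5000], [-3.0000, -1.0000, -6.5000]].
det J = 571.0000.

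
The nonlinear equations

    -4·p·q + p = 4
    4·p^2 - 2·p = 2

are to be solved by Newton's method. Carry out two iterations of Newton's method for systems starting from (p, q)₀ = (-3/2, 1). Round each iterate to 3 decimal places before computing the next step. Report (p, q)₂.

At (-3/2, 1): F = (0.500, 10.000).
Jacobian J = [[-4·q + 1, -4·p], [8·p - 2, 0]].
At the point, J = [[-3.000, 6.000], [-14.000, 0.000]] (det J = 84.000).
Solving J·Δ = −F gives Δ = (0.714, 0.274).
Then the next iterate is (p, q)₁ = (-0.786, 1.274).
Round to (-0.786, 1.274) and repeat: F = (-0.78054, 2.04318), J = [[-4.096, 3.144], [-8.288, 0.000]].
Δ = (0.247, 0.569), so (p, q)₂ = (-0.539, 1.843).

(-0.539, 1.843)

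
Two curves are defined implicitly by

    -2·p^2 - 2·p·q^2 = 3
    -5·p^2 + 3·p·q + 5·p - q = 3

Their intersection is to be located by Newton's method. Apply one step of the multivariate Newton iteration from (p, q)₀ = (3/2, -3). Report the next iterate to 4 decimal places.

(0.7645, -2.0640)

At (3/2, -3): F = (-34.5000, -17.2500).
Jacobian J = [[-4·p - 2·q^2, -4·p·q], [-10·p + 3·q + 5, 3·p - 1]].
At the point, J = [[-24.0000, 18.0000], [-19.0000, 3.5000]] (det J = 258.0000).
Solving J·Δ = −F gives Δ = (-0.7355, 0.9360).
Then the next iterate is (p, q)₁ = (0.7645, -2.0640).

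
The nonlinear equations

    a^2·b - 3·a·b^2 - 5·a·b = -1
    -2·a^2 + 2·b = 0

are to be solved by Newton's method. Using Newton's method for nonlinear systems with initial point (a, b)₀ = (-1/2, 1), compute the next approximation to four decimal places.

(-0.4364, 0.1864)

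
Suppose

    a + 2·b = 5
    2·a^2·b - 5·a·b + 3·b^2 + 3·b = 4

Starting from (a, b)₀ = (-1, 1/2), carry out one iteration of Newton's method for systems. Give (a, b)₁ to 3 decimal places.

(2.114, 1.443)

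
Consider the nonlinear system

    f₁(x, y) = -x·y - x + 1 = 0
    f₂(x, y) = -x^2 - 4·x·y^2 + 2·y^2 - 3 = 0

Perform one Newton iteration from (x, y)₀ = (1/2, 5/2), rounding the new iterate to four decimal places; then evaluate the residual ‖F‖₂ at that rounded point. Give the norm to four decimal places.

At (1/2, 5/2): F = (-0.7500, -3.2500).
Jacobian J = [[-y - 1, -x], [-2·x - 4·y^2, -8·x·y + 4·y]].
At the point, J = [[-3.5000, -0.5000], [-26.0000, 0.0000]] (det J = -13.0000).
Solving J·Δ = −F gives Δ = (-0.1250, -0.6250).
Then the next iterate is (x, y)₁ = (0.3750, 1.8750).
Re-evaluating at (0.3750, 1.8750): F = (-0.078125, -1.382812), so ‖F‖₂ = 1.3850.

1.3850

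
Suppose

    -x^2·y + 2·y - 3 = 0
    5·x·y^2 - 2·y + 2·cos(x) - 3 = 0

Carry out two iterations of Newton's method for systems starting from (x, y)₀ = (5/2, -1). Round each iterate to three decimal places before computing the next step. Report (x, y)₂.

(2.747, -0.529)

At (5/2, -1): F = (1.250, 9.89771).
Jacobian J = [[-2·x·y, -x^2 + 2], [5·y^2 - 2·sin(x), 10·x·y - 2]].
At the point, J = [[5.000, -4.250], [3.80306, -27.000]] (det J = -118.83701).
Solving J·Δ = −F gives Δ = (0.070, 0.376).
Then the next iterate is (x, y)₁ = (2.570, -0.624).
Round to (2.570, -0.624) and repeat: F = (-0.12654, 1.56940), J = [[3.20736, -4.60490], [0.86494, -18.03680]].
Δ = (0.177, 0.095), so (x, y)₂ = (2.747, -0.529).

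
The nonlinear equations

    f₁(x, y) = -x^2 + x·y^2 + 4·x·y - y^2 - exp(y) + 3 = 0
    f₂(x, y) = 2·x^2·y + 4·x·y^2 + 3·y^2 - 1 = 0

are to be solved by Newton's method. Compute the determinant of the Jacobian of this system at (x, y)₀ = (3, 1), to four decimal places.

J = [[-2·x + y^2 + 4·y, 2·x·y + 4·x - 2·y - exp(y)], [4·x·y + 4·y^2, 2·x^2 + 8·x·y + 6·y]].
At the point, J = [[-1.0000, 13.281718], [16.0000, 48.0000]].
det J = -260.5075.

-260.5075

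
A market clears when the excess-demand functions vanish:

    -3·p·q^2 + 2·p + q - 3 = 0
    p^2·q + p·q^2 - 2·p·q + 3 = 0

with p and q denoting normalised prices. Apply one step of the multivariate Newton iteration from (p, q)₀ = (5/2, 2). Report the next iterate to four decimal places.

(1.6155, 1.4085)

At (5/2, 2): F = (-26.0000, 15.5000).
Jacobian J = [[-3·q^2 + 2, -6·p·q + 1], [2·p·q + q^2 - 2·q, p^2 + 2·p·q - 2·p]].
At the point, J = [[-10.0000, -29.0000], [10.0000, 11.2500]] (det J = 177.5000).
Solving J·Δ = −F gives Δ = (-0.8845, -0.5915).
Then the next iterate is (p, q)₁ = (1.6155, 1.4085).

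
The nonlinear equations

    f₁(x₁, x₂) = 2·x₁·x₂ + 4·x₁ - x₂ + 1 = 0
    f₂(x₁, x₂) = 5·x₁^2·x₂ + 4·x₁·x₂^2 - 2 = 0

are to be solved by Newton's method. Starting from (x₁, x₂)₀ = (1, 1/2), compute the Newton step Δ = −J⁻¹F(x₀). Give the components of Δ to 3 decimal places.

(-1.231, 0.654)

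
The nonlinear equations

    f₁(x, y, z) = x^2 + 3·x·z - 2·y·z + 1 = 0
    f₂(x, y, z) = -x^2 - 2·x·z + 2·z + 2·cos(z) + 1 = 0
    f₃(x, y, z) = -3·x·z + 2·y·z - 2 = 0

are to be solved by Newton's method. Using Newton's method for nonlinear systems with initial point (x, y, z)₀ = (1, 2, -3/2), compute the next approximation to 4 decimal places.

(1.0000, 0.8097, -1.5709)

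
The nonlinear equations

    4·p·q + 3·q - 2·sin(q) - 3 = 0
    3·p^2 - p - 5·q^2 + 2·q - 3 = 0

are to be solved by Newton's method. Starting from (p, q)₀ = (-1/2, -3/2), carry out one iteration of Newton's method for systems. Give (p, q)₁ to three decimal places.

At (-1/2, -3/2): F = (-2.50501, -16.000).
Jacobian J = [[4·q, 4·p - 2·cos(q) + 3], [6·p - 1, -10·q + 2]].
At the point, J = [[-6.000, 0.85853], [-4.000, 17.000]] (det J = -98.56590).
Solving J·Δ = −F gives Δ = (-0.293, 0.872).
Then the next iterate is (p, q)₁ = (-0.793, -0.628).

(-0.793, -0.628)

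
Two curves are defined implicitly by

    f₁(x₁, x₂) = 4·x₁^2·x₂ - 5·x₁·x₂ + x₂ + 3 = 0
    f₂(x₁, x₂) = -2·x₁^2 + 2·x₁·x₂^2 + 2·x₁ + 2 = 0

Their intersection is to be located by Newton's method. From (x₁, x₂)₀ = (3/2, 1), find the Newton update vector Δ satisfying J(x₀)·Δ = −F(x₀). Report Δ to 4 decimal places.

(-0.5160, -0.7553)

At (3/2, 1): F = (5.5000, 3.5000).
Jacobian J = [[8·x₁·x₂ - 5·x₂, 4·x₁^2 - 5·x₁ + 1], [-4·x₁ + 2·x₂^2 + 2, 4·x₁·x₂]].
At the point, J = [[7.0000, 2.5000], [-2.0000, 6.0000]] (det J = 47.0000).
Solving J·Δ = −F gives Δ = (-0.5160, -0.7553).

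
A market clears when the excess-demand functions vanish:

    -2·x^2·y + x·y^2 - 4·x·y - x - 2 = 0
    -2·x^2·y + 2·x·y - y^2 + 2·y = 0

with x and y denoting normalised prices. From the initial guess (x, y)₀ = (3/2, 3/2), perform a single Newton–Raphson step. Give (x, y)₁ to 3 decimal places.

At (3/2, 3/2): F = (-15.875, -1.500).
Jacobian J = [[-4·x·y + y^2 - 4·y - 1, -2·x^2 + 2·x·y - 4·x], [-4·x·y + 2·y, -2·x^2 + 2·x - 2·y + 2]].
At the point, J = [[-13.750, -6.000], [-6.000, -2.500]] (det J = -1.625).
Solving J·Δ = −F gives Δ = (18.885, -45.923).
Then the next iterate is (x, y)₁ = (20.385, -44.423).

(20.385, -44.423)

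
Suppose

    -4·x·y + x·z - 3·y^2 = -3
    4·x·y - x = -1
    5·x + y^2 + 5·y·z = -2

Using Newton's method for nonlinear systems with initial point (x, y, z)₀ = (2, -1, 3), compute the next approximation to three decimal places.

At (2, -1, 3): F = (14.000, -9.000, -2.000).
Jacobian J = [[-4·y + z, -4·x - 6·y, x], [4·y - 1, 4·x, 0], [5, 2·y + 5·z, 5·y]].
At the point, J = [[7.000, -2.000, 2.000], [-5.000, 8.000, 0.000], [5.000, 13.000, -5.000]] (det J = -440.000).
Solving J·Δ = −F gives Δ = (-1.527, 0.170, -1.484).
Then the next iterate is (x, y, z)₁ = (0.473, -0.830, 1.516).

(0.473, -0.830, 1.516)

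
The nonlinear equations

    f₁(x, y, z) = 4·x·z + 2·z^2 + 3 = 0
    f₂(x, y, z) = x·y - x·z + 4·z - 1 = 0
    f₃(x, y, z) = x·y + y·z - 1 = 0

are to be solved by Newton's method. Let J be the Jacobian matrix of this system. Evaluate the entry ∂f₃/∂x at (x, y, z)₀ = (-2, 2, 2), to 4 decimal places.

2.0000

∂f₃/∂x = y.
At (-2, 2, 2) this is 2.0000.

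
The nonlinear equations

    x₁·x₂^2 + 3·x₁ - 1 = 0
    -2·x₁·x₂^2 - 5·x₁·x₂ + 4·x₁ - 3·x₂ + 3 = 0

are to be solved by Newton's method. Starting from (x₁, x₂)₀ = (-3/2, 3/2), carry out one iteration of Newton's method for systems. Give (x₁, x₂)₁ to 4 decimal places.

(0.5806, 1.9552)

At (-3/2, 3/2): F = (-8.8750, 10.5000).
Jacobian J = [[x₂^2 + 3, 2·x₁·x₂], [-2·x₂^2 - 5·x₂ + 4, -4·x₁·x₂ - 5·x₁ - 3]].
At the point, J = [[5.2500, -4.5000], [-8.0000, 13.5000]] (det J = 34.8750).
Solving J·Δ = −F gives Δ = (2.0806, 0.4552).
Then the next iterate is (x₁, x₂)₁ = (0.5806, 1.9552).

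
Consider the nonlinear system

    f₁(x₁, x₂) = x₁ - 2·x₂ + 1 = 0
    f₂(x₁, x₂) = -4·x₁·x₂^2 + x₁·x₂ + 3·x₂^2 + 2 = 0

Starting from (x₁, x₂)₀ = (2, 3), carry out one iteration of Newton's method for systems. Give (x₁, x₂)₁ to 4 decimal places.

(2.1064, 1.5532)

At (2, 3): F = (-3.0000, -37.0000).
Jacobian J = [[1, -2], [-4·x₂^2 + x₂, -8·x₁·x₂ + x₁ + 6·x₂]].
At the point, J = [[1.0000, -2.0000], [-33.0000, -28.0000]] (det J = -94.0000).
Solving J·Δ = −F gives Δ = (0.1064, -1.4468).
Then the next iterate is (x₁, x₂)₁ = (2.1064, 1.5532).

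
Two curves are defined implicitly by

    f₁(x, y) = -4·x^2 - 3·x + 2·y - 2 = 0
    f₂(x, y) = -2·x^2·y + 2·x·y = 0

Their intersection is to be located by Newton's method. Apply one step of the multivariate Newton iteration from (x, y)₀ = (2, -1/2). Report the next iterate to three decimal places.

At (2, -1/2): F = (-25.000, 2.000).
Jacobian J = [[-8·x - 3, 2], [-4·x·y + 2·y, -2·x^2 + 2·x]].
At the point, J = [[-19.000, 2.000], [3.000, -4.000]] (det J = 70.000).
Solving J·Δ = −F gives Δ = (-1.371, -0.529).
Then the next iterate is (x, y)₁ = (0.629, -1.029).

(0.629, -1.029)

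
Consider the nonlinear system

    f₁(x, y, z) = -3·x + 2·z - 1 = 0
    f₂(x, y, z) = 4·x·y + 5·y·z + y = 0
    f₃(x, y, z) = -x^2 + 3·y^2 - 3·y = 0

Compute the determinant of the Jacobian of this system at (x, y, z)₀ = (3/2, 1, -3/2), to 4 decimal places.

J = [[-3, 0, 2], [4·y, 4·x + 5·z + 1, 5·y], [-2·x, 6·y - 3, 0]].
At the point, J = [[-3.0000, 0.0000, 2.0000], [4.0000, -0.5000, 5.0000], [-3.0000, 3.0000, 0.0000]].
det J = 66.0000.

66.0000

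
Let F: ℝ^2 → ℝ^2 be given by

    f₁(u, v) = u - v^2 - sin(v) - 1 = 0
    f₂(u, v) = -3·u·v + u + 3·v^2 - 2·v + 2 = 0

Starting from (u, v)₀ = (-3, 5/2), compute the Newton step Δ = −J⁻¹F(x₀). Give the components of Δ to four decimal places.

(-17.1291, -6.6631)

At (-3, 5/2): F = (-10.848472, 35.2500).
Jacobian J = [[1, -2·v - cos(v)], [-3·v + 1, -3·u + 6·v - 2]].
At the point, J = [[1.0000, -4.198856], [-6.5000, 22.0000]] (det J = -5.292566).
Solving J·Δ = −F gives Δ = (-17.1291, -6.6631).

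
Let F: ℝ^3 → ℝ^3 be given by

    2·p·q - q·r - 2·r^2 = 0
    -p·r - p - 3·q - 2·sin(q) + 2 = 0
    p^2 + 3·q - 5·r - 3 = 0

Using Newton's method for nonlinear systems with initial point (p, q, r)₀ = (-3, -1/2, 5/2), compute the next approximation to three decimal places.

(-2.060, 0.678, 0.478)

At (-3, -1/2, 5/2): F = (-8.250, 14.95885, -8.000).
Jacobian J = [[2·q, 2·p - r, -q - 4·r], [-r - 1, -2·cos(q) - 3, -p], [2·p, 3, -5]].
At the point, J = [[-1.000, -8.500, -9.500], [-3.500, -4.75517, 3.000], [-6.000, 3.000, -5.000]] (det J = 657.76859).
Solving J·Δ = −F gives Δ = (0.940, 1.178, -2.022).
Then the next iterate is (p, q, r)₁ = (-2.060, 0.678, 0.478).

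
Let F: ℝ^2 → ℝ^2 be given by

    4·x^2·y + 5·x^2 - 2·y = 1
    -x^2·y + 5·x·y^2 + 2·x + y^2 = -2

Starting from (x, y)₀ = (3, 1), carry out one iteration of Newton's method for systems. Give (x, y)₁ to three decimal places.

(1.937, 0.394)

At (3, 1): F = (78.000, 15.000).
Jacobian J = [[8·x·y + 10·x, 4·x^2 - 2], [-2·x·y + 5·y^2 + 2, -x^2 + 10·x·y + 2·y]].
At the point, J = [[54.000, 34.000], [1.000, 23.000]] (det J = 1208.000).
Solving J·Δ = −F gives Δ = (-1.063, -0.606).
Then the next iterate is (x, y)₁ = (1.937, 0.394).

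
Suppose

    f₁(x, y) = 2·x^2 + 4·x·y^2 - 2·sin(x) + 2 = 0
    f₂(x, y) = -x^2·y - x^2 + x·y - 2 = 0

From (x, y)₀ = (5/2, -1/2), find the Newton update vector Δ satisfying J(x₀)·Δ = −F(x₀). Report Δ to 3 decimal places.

At (5/2, -1/2): F = (15.80306, -6.375).
Jacobian J = [[4·x + 4·y^2 - 2·cos(x), 8·x·y], [-2·x·y - 2·x + y, -x^2 + x]].
At the point, J = [[12.60229, -10.000], [-3.000, -3.750]] (det J = -77.25858).
Solving J·Δ = −F gives Δ = (-1.592, -0.426).

(-1.592, -0.426)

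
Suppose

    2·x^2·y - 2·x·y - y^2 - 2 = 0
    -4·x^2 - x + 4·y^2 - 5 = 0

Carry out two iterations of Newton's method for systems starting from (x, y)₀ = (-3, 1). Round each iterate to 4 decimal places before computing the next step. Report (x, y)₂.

(-0.8366, 1.1400)

At (-3, 1): F = (21.0000, -34.0000).
Jacobian J = [[4·x·y - 2·y, 2·x^2 - 2·x - 2·y], [-8·x - 1, 8·y]].
At the point, J = [[-14.0000, 22.0000], [23.0000, 8.0000]] (det J = -618.0000).
Solving J·Δ = −F gives Δ = (1.4822, -0.0113).
Then the next iterate is (x, y)₁ = (-1.5178, 0.9887).
Round to (-1.5178, 0.9887) and repeat: F = (4.579140, -8.786957), J = [[-7.979995, 5.665634], [11.1424, 7.9096]].
Δ = (0.6812, 0.1513), so (x, y)₂ = (-0.8366, 1.1400).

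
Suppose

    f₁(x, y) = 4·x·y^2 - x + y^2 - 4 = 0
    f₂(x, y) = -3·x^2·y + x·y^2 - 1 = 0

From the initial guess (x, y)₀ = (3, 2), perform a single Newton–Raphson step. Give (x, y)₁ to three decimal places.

At (3, 2): F = (45.000, -43.000).
Jacobian J = [[4·y^2 - 1, 8·x·y + 2·y], [-6·x·y + y^2, -3·x^2 + 2·x·y]].
At the point, J = [[15.000, 52.000], [-32.000, -15.000]] (det J = 1439.000).
Solving J·Δ = −F gives Δ = (-1.085, -0.552).
Then the next iterate is (x, y)₁ = (1.915, 1.448).

(1.915, 1.448)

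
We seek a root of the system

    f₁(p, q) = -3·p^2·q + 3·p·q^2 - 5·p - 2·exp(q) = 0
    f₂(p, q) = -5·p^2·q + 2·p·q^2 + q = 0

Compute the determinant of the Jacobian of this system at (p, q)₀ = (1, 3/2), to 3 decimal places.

J = [[-6·p·q + 3·q^2 - 5, -3·p^2 + 6·p·q - 2·exp(q)], [-10·p·q + 2·q^2, -5·p^2 + 4·p·q + 1]].
At the point, J = [[-7.250, -2.96338], [-10.500, 2.000]].
det J = -45.615.

-45.615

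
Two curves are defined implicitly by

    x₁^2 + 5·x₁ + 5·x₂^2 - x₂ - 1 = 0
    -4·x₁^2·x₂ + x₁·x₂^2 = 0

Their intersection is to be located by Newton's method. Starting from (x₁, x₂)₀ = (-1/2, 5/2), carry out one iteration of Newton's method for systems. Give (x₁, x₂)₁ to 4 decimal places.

At (-1/2, 5/2): F = (25.5000, -5.6250).
Jacobian J = [[2·x₁ + 5, 10·x₂ - 1], [-8·x₁·x₂ + x₂^2, -4·x₁^2 + 2·x₁·x₂]].
At the point, J = [[4.0000, 24.0000], [16.2500, -3.5000]] (det J = -404.0000).
Solving J·Δ = −F gives Δ = (0.1132, -1.0814).
Then the next iterate is (x₁, x₂)₁ = (-0.3868, 1.4186).

(-0.3868, 1.4186)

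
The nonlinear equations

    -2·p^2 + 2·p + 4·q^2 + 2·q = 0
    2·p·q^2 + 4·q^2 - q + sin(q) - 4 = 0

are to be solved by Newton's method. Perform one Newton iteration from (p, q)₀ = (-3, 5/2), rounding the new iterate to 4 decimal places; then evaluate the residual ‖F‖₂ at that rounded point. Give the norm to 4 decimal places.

6.3294

At (-3, 5/2): F = (6.0000, -18.401528).
Jacobian J = [[-4·p + 2, 8·q + 2], [2·q^2, 4·p·q + 8·q + cos(q) - 1]].
At the point, J = [[14.0000, 22.0000], [12.5000, -11.801144]] (det J = -440.216011).
Solving J·Δ = −F gives Δ = (0.7588, -0.7556).
Then the next iterate is (p, q)₁ = (-2.2412, 1.7444).
Re-evaluating at (-2.2412, 1.7444): F = (1.132171, -6.227341), so ‖F‖₂ = 6.3294.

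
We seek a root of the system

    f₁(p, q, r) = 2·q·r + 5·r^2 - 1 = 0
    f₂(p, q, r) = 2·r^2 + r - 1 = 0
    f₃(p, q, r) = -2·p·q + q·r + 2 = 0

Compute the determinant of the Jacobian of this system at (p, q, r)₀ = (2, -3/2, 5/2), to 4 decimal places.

165.0000

J = [[0, 2·r, 2·q + 10·r], [0, 0, 4·r + 1], [-2·q, -2·p + r, q]].
At the point, J = [[0.0000, 5.0000, 22.0000], [0.0000, 0.0000, 11.0000], [3.0000, -1.5000, -1.5000]].
det J = 165.0000.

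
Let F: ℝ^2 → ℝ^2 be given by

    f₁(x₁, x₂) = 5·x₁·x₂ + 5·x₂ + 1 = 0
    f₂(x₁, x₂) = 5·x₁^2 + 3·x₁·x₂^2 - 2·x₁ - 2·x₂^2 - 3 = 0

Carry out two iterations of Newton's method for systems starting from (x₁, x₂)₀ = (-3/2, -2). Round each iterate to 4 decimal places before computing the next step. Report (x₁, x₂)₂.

(-0.8718, -0.9175)

At (-3/2, -2): F = (6.0000, -14.7500).
Jacobian J = [[5·x₂, 5·x₁ + 5], [10·x₁ + 3·x₂^2 - 2, 6·x₁·x₂ - 4·x₂]].
At the point, J = [[-10.0000, -2.5000], [-5.0000, 26.0000]] (det J = -272.5000).
Solving J·Δ = −F gives Δ = (0.4372, 0.6514).
Then the next iterate is (x₁, x₂)₁ = (-1.0628, -1.3486).
Round to (-1.0628, -1.3486) and repeat: F = (1.423460, -4.662938), J = [[-6.7430, -0.3140], [-7.171834, 13.994152]].
Δ = (0.1910, 0.4311), so (x₁, x₂)₂ = (-0.8718, -0.9175).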